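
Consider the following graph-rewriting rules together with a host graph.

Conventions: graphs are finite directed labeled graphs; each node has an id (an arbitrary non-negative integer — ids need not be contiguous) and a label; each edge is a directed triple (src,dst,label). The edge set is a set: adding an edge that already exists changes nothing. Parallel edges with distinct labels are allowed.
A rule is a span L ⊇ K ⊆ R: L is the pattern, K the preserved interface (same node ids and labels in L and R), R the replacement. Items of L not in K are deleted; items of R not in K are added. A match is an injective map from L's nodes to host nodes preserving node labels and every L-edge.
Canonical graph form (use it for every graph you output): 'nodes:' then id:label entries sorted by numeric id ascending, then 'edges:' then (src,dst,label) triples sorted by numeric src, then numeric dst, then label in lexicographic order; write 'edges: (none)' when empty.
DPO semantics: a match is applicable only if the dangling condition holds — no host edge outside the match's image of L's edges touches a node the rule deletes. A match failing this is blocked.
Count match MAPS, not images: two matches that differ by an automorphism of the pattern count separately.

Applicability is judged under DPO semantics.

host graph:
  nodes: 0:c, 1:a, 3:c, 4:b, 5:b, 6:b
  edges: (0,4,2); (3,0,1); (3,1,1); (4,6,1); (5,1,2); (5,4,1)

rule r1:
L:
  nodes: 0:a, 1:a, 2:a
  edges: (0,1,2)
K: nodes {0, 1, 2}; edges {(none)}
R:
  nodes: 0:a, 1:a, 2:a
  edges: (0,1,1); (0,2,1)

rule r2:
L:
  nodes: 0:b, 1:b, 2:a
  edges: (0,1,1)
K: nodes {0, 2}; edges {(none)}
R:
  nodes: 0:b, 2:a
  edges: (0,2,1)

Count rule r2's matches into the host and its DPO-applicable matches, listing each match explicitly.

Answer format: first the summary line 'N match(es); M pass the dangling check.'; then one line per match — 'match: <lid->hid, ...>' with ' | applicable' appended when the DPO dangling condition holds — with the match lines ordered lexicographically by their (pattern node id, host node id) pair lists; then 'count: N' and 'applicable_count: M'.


2 match(es); 1 pass the dangling check.
match: 0->4, 1->6, 2->1 | applicable
match: 0->5, 1->4, 2->1
count: 2
applicable_count: 1


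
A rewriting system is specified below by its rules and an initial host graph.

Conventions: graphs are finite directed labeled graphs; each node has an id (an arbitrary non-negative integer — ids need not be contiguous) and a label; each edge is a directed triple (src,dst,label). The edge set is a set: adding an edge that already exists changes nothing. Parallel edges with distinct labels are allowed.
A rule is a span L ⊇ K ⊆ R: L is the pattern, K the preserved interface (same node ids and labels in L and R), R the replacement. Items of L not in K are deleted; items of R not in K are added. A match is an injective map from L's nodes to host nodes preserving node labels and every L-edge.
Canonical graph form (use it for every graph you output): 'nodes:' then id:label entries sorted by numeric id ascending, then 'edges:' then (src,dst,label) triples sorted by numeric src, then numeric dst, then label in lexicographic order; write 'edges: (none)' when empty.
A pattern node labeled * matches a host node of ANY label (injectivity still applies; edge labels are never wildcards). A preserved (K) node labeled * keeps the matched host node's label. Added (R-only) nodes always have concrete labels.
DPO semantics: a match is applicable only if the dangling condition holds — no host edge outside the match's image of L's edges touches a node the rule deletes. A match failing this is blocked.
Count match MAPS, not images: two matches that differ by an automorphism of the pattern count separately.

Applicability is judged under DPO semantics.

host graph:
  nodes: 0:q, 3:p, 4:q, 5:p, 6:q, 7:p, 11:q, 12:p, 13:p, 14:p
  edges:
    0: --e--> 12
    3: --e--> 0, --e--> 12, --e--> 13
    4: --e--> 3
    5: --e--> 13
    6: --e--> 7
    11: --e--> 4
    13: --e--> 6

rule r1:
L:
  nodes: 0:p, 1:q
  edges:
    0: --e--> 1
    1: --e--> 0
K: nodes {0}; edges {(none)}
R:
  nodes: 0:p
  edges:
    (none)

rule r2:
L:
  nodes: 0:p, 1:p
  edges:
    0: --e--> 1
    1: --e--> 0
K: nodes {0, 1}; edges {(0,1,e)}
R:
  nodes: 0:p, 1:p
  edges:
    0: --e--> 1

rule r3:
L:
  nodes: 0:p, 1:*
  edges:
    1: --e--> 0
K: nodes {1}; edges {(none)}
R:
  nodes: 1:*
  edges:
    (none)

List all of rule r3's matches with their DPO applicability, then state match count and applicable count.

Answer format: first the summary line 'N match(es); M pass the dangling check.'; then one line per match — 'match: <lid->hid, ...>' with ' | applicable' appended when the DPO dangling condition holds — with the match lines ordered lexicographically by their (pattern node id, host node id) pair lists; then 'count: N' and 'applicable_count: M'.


6 match(es); 1 pass the dangling check.
match: 0->3, 1->4
match: 0->7, 1->6 | applicable
match: 0->12, 1->0
match: 0->12, 1->3
match: 0->13, 1->3
match: 0->13, 1->5
count: 6
applicable_count: 1


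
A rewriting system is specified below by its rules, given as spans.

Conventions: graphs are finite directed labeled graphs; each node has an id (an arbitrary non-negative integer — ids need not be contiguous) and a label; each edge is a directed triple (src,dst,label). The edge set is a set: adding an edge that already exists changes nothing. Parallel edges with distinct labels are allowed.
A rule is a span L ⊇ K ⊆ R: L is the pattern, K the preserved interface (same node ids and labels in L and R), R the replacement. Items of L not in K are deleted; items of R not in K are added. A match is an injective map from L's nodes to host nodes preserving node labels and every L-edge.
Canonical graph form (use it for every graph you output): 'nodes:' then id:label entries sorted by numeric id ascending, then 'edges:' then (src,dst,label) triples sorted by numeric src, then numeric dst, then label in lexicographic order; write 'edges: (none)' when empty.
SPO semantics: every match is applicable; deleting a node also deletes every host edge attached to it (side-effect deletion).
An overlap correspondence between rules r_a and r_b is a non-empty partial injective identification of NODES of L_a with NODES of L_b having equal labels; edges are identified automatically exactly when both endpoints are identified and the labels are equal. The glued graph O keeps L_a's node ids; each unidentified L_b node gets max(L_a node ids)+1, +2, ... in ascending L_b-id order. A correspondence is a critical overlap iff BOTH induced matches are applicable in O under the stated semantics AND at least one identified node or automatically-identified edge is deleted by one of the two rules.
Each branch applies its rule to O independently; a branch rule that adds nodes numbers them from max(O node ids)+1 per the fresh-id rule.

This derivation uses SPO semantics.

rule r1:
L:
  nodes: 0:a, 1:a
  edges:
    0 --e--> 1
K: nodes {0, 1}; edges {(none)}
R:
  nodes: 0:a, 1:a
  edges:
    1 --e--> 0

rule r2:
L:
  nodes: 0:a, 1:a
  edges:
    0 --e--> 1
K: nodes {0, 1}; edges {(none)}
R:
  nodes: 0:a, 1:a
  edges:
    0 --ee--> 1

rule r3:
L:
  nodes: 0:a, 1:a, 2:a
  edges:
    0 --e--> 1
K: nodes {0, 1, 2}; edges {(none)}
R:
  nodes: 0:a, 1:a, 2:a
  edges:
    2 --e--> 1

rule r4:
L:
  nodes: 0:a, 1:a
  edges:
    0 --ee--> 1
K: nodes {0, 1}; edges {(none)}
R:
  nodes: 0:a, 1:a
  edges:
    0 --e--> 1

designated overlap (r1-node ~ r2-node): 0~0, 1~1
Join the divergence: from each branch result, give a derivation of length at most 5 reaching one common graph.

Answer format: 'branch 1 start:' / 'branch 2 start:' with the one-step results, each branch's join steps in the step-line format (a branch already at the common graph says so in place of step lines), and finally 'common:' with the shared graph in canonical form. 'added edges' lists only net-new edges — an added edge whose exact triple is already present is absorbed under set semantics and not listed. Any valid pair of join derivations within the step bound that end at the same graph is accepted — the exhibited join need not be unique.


branch 1 start:
nodes: 0:a, 1:a
edges: (1,0,e)
branch 2 start:
nodes: 0:a, 1:a
edges: (0,1,ee)
branch 1 step 1: rule r1; match: 0->1, 1->0; deleted nodes (none); deleted edges (1,0,e); added nodes (none); added edges (0,1,e); result: nodes: 0:a, 1:a edges: (0,1,e)
branch 2 step 1: rule r4; match: 0->0, 1->1; deleted nodes (none); deleted edges (0,1,ee); added nodes (none); added edges (0,1,e); result: nodes: 0:a, 1:a edges: (0,1,e)
common:
nodes: 0:a, 1:a
edges: (0,1,e)


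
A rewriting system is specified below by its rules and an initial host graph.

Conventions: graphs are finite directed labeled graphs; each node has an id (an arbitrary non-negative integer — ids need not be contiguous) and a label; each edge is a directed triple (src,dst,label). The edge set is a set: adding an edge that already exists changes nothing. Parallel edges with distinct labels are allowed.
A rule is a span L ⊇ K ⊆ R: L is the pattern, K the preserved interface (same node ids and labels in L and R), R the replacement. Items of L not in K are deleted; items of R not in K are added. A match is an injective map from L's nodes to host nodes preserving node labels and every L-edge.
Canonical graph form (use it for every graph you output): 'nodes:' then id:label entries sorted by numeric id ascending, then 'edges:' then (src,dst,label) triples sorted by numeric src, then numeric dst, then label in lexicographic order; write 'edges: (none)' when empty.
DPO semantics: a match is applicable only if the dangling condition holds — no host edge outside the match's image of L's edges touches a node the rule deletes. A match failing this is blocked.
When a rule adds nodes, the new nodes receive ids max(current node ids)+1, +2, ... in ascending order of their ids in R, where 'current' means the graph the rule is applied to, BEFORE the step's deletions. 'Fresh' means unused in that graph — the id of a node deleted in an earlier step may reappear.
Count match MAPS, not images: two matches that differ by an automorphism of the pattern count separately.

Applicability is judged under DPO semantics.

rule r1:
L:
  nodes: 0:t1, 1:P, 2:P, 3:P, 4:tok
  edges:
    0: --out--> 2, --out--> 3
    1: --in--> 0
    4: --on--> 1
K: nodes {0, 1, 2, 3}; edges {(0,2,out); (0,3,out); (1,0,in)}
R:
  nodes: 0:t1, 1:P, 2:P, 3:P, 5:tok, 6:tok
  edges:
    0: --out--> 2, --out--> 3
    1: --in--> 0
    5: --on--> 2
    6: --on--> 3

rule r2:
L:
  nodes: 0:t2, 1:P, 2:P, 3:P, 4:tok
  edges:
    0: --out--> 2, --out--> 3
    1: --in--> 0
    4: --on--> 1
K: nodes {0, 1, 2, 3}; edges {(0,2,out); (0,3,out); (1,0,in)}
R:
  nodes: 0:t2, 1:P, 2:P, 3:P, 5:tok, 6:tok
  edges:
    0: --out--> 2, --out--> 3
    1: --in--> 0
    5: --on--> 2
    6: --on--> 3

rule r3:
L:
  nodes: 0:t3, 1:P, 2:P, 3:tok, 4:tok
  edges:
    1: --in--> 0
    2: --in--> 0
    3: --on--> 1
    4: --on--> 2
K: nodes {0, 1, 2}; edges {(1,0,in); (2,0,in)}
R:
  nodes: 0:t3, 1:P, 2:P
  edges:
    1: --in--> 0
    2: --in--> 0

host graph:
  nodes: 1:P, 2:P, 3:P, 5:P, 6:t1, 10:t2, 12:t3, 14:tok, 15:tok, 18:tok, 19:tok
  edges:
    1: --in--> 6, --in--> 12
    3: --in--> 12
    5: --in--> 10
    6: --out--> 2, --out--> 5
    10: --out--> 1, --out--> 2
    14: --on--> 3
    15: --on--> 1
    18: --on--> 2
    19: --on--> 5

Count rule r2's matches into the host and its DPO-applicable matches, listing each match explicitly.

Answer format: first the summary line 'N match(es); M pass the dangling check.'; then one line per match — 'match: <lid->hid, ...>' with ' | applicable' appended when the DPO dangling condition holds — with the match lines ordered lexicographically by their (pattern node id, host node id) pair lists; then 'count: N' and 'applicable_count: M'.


2 match(es); 2 pass the dangling check.
match: 0->10, 1->5, 2->1, 3->2, 4->19 | applicable
match: 0->10, 1->5, 2->2, 3->1, 4->19 | applicable
count: 2
applicable_count: 2


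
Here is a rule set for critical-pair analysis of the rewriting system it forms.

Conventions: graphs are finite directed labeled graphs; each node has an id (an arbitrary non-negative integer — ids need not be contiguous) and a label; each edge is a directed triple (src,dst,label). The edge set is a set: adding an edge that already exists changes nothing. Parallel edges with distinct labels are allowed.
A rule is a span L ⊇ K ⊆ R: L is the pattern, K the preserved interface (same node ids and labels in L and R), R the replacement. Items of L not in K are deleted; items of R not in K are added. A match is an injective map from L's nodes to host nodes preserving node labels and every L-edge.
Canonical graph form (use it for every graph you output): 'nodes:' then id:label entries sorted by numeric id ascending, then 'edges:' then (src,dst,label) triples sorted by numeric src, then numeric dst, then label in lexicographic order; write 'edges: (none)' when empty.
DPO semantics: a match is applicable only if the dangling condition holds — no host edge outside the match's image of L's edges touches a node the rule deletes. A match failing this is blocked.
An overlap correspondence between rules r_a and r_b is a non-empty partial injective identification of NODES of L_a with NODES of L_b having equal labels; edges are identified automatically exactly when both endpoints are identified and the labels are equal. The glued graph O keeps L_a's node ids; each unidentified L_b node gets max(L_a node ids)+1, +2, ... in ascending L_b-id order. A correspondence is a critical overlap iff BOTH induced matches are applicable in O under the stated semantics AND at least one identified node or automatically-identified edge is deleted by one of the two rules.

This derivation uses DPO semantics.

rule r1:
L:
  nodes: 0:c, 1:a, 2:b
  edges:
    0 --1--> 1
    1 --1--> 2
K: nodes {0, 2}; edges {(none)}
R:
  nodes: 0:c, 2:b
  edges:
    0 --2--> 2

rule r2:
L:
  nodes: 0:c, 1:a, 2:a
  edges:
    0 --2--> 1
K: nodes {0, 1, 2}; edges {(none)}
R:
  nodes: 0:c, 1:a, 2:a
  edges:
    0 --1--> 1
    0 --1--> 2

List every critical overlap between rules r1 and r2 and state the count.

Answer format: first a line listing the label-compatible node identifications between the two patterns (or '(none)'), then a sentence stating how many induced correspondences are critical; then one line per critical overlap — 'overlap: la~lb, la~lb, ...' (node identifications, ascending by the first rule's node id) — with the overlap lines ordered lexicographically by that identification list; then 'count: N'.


label-compatible node identifications between L(r1) and L(r2): 0~0, 1~1, 1~2
2 of the induced correspondences are critical overlaps of r1 and r2.
overlap: 0~0, 1~2
overlap: 1~2
count: 2


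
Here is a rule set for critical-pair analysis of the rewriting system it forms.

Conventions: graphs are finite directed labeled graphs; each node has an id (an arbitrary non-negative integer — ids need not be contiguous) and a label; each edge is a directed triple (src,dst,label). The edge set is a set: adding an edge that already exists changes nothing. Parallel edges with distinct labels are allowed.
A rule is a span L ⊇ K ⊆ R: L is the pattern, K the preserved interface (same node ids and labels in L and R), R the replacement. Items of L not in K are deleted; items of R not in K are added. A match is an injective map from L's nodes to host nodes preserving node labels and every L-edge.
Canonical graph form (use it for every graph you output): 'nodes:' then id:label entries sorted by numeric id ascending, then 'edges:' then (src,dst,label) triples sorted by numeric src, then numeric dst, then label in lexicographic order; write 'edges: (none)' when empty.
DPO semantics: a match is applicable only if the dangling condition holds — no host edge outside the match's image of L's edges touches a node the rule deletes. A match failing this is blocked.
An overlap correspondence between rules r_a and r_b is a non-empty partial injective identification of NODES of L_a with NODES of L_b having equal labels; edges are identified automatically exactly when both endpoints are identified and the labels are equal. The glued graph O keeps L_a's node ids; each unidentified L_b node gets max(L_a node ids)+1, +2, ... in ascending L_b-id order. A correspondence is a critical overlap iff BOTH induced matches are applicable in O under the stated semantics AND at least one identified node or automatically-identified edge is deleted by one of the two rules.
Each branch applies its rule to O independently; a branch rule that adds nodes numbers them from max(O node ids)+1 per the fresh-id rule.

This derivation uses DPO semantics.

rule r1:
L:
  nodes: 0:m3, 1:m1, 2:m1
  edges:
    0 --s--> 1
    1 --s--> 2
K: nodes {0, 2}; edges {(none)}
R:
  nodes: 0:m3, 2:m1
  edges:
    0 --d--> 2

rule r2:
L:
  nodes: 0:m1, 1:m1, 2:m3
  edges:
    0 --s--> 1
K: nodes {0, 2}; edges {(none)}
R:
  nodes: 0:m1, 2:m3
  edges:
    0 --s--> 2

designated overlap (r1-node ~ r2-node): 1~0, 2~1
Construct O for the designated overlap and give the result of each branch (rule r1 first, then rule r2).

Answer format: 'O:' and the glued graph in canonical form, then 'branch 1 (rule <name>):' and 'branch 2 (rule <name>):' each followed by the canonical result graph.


O:
nodes: 0:m3, 1:m1, 2:m1, 3:m3
edges: (0,1,s); (1,2,s)
branch 1 (rule r1):
nodes: 0:m3, 2:m1, 3:m3
edges: (0,2,d)
branch 2 (rule r2):
nodes: 0:m3, 1:m1, 3:m3
edges: (0,1,s); (1,3,s)


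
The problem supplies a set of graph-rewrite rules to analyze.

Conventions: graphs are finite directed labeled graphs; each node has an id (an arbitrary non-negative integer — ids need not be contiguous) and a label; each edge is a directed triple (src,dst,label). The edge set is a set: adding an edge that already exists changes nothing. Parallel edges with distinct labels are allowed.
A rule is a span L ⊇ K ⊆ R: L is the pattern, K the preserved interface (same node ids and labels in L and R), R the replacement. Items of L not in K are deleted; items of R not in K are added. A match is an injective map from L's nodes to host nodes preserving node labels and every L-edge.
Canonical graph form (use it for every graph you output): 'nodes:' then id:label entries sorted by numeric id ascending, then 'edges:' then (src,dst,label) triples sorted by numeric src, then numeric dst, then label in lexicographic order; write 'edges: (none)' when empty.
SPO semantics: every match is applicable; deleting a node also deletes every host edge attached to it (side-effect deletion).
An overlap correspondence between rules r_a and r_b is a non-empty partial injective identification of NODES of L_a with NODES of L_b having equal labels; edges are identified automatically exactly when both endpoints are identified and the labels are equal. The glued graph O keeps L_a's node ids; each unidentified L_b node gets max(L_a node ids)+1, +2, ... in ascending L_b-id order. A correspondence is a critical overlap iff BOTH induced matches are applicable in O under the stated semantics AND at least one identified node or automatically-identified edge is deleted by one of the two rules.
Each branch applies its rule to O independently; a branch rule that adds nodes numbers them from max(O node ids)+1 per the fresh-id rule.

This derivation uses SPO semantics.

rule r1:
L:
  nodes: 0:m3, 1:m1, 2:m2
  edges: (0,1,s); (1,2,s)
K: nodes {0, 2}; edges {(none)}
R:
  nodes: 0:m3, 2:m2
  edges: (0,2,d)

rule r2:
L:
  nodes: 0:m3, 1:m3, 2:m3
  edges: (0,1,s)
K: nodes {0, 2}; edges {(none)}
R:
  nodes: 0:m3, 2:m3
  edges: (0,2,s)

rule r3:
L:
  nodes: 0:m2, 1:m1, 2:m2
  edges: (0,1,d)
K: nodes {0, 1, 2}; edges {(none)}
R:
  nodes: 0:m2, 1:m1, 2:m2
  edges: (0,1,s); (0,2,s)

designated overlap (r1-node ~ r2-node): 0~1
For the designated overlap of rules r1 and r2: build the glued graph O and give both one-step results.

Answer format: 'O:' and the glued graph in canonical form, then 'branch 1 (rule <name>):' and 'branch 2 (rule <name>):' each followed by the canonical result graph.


O:
nodes: 0:m3, 1:m1, 2:m2, 3:m3, 4:m3
edges: (0,1,s); (1,2,s); (3,0,s)
branch 1 (rule r1):
nodes: 0:m3, 2:m2, 3:m3, 4:m3
edges: (0,2,d); (3,0,s)
branch 2 (rule r2):
nodes: 1:m1, 2:m2, 3:m3, 4:m3
edges: (1,2,s); (3,4,s)


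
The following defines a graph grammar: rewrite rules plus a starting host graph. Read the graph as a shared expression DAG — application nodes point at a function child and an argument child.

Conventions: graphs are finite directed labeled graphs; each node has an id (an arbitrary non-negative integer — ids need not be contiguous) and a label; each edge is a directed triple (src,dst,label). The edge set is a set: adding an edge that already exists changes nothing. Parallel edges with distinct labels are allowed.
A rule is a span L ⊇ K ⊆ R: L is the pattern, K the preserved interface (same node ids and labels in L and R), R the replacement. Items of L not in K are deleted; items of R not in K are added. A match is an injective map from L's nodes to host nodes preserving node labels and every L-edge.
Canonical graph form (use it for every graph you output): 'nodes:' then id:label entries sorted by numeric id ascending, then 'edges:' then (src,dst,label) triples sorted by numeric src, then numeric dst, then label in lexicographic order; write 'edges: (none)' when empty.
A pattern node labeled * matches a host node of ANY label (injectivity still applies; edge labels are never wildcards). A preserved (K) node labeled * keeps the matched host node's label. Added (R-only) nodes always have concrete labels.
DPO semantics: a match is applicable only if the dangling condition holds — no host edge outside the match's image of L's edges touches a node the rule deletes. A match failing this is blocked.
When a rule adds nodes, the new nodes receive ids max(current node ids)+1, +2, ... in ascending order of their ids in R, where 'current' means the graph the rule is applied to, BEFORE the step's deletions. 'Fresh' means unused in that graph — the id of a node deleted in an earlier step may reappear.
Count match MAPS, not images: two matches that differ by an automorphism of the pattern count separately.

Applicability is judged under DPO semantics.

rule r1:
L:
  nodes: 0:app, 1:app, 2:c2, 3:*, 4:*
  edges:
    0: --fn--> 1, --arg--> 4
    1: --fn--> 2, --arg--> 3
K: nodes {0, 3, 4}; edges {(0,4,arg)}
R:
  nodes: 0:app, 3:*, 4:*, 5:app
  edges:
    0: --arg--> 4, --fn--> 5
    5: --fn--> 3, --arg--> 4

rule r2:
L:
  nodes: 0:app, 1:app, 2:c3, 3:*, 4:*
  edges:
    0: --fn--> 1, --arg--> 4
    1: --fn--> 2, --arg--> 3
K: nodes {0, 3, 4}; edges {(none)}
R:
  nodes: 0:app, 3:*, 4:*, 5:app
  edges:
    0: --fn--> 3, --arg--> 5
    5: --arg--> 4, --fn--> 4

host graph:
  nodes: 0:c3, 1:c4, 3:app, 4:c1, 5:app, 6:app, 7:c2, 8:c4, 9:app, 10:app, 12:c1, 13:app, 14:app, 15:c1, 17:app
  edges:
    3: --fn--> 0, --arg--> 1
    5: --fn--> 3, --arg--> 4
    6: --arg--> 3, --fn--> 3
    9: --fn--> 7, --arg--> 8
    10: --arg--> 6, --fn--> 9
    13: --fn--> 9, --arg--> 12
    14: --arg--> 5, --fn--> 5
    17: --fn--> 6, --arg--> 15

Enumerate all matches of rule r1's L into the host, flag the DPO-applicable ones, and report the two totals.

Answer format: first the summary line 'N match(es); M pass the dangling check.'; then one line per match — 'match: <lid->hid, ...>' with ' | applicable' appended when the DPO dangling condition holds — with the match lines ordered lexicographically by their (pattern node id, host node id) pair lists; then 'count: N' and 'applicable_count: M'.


2 match(es); 0 pass the dangling check.
match: 0->10, 1->9, 2->7, 3->8, 4->6
match: 0->13, 1->9, 2->7, 3->8, 4->12
count: 2
applicable_count: 0


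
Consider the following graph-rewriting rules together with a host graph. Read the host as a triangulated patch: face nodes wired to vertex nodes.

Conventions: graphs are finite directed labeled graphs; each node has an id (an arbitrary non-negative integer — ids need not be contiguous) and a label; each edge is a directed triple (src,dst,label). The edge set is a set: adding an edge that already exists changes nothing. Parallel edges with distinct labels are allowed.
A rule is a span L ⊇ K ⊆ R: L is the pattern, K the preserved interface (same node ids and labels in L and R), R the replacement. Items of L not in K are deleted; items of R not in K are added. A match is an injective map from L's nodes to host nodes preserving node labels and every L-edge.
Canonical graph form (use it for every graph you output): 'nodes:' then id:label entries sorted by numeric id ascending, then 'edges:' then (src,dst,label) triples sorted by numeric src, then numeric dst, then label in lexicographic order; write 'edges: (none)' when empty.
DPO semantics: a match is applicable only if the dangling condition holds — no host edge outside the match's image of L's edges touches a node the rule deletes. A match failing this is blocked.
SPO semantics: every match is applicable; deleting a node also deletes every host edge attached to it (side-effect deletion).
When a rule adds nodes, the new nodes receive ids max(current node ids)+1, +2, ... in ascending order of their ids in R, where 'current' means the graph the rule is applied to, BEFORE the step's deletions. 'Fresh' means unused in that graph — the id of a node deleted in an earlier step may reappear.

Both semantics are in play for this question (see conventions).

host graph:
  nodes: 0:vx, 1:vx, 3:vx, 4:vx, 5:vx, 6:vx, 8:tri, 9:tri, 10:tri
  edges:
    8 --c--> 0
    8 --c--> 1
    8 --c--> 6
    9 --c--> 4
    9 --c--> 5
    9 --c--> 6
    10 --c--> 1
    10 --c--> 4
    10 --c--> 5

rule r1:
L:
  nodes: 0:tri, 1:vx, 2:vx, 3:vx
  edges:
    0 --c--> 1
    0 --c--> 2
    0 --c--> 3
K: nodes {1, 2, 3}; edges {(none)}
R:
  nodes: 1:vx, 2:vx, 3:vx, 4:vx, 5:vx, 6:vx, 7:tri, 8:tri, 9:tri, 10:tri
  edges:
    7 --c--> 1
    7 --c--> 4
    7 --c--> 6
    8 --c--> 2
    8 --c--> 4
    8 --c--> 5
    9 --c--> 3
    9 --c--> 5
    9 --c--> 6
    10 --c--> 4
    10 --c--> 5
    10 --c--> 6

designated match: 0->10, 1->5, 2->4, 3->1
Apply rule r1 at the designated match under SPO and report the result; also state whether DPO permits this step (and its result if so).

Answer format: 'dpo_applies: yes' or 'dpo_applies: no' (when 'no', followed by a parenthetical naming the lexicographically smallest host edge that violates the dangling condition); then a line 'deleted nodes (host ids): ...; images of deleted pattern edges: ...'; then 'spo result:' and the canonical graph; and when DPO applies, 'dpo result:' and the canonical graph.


dpo_applies: yes
deleted nodes (host ids): 10; images of deleted pattern edges: (10,1,c); (10,4,c); (10,5,c)
spo result:
nodes: 0:vx, 1:vx, 3:vx, 4:vx, 5:vx, 6:vx, 8:tri, 9:tri, 11:vx, 12:vx, 13:vx, 14:tri, 15:tri, 16:tri, 17:tri
edges: (8,0,c); (8,1,c); (8,6,c); (9,4,c); (9,5,c); (9,6,c); (14,5,c); (14,11,c); (14,13,c); (15,4,c); (15,11,c); (15,12,c); (16,1,c); (16,12,c); (16,13,c); (17,11,c); (17,12,c); (17,13,c)
dpo result:
nodes: 0:vx, 1:vx, 3:vx, 4:vx, 5:vx, 6:vx, 8:tri, 9:tri, 11:vx, 12:vx, 13:vx, 14:tri, 15:tri, 16:tri, 17:tri
edges: (8,0,c); (8,1,c); (8,6,c); (9,4,c); (9,5,c); (9,6,c); (14,5,c); (14,11,c); (14,13,c); (15,4,c); (15,11,c); (15,12,c); (16,1,c); (16,12,c); (16,13,c); (17,11,c); (17,12,c); (17,13,c)


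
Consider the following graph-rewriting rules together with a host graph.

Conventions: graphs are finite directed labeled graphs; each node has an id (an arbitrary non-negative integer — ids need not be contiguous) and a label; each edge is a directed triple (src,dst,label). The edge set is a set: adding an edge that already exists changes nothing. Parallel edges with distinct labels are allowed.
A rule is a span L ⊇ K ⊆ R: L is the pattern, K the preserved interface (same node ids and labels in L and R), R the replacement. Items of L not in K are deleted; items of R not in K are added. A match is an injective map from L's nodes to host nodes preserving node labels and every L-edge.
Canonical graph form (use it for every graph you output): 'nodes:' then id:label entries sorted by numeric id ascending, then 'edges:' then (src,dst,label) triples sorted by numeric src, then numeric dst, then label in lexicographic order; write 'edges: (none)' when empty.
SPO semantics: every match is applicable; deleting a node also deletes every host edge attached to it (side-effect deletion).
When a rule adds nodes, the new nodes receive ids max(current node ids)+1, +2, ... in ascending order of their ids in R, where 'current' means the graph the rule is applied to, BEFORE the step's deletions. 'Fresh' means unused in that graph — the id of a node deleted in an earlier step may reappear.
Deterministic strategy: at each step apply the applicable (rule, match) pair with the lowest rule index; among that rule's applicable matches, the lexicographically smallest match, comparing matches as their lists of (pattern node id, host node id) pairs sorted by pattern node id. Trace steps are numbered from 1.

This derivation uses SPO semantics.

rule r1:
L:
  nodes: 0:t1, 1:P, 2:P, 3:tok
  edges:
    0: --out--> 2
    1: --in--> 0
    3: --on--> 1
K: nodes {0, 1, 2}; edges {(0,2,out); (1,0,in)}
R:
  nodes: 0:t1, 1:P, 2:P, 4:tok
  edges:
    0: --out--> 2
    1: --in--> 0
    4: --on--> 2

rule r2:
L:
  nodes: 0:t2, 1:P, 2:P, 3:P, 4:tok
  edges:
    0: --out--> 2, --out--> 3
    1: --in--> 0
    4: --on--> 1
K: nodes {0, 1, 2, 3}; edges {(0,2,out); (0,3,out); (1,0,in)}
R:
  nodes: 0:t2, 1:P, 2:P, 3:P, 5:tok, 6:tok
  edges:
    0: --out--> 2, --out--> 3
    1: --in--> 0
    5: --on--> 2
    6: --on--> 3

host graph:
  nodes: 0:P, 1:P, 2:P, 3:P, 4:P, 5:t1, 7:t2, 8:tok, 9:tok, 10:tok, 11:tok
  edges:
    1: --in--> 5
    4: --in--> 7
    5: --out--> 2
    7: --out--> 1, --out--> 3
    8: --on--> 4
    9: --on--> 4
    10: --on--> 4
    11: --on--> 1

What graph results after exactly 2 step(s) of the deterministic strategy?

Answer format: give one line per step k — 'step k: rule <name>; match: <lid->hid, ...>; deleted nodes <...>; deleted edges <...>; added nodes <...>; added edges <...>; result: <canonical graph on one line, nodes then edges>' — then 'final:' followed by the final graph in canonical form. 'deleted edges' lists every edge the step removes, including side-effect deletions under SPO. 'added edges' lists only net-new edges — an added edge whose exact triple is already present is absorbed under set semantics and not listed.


step 1: rule r1; match: 0->5, 1->1, 2->2, 3->11; deleted nodes 11; deleted edges (11,1,on); added nodes 12; added edges (12,2,on); result: nodes: 0:P, 1:P, 2:P, 3:P, 4:P, 5:t1, 7:t2, 8:tok, 9:tok, 10:tok, 12:tok edges: (1,5,in); (4,7,in); (5,2,out); (7,1,out); (7,3,out); (8,4,on); (9,4,on); (10,4,on); (12,2,on)
step 2: rule r2; match: 0->7, 1->4, 2->1, 3->3, 4->8; deleted nodes 8; deleted edges (8,4,on); added nodes 13, 14; added edges (13,1,on); (14,3,on); result: nodes: 0:P, 1:P, 2:P, 3:P, 4:P, 5:t1, 7:t2, 9:tok, 10:tok, 12:tok, 13:tok, 14:tok edges: (1,5,in); (4,7,in); (5,2,out); (7,1,out); (7,3,out); (9,4,on); (10,4,on); (12,2,on); (13,1,on); (14,3,on)
final:
nodes: 0:P, 1:P, 2:P, 3:P, 4:P, 5:t1, 7:t2, 9:tok, 10:tok, 12:tok, 13:tok, 14:tok
edges: (1,5,in); (4,7,in); (5,2,out); (7,1,out); (7,3,out); (9,4,on); (10,4,on); (12,2,on); (13,1,on); (14,3,on)


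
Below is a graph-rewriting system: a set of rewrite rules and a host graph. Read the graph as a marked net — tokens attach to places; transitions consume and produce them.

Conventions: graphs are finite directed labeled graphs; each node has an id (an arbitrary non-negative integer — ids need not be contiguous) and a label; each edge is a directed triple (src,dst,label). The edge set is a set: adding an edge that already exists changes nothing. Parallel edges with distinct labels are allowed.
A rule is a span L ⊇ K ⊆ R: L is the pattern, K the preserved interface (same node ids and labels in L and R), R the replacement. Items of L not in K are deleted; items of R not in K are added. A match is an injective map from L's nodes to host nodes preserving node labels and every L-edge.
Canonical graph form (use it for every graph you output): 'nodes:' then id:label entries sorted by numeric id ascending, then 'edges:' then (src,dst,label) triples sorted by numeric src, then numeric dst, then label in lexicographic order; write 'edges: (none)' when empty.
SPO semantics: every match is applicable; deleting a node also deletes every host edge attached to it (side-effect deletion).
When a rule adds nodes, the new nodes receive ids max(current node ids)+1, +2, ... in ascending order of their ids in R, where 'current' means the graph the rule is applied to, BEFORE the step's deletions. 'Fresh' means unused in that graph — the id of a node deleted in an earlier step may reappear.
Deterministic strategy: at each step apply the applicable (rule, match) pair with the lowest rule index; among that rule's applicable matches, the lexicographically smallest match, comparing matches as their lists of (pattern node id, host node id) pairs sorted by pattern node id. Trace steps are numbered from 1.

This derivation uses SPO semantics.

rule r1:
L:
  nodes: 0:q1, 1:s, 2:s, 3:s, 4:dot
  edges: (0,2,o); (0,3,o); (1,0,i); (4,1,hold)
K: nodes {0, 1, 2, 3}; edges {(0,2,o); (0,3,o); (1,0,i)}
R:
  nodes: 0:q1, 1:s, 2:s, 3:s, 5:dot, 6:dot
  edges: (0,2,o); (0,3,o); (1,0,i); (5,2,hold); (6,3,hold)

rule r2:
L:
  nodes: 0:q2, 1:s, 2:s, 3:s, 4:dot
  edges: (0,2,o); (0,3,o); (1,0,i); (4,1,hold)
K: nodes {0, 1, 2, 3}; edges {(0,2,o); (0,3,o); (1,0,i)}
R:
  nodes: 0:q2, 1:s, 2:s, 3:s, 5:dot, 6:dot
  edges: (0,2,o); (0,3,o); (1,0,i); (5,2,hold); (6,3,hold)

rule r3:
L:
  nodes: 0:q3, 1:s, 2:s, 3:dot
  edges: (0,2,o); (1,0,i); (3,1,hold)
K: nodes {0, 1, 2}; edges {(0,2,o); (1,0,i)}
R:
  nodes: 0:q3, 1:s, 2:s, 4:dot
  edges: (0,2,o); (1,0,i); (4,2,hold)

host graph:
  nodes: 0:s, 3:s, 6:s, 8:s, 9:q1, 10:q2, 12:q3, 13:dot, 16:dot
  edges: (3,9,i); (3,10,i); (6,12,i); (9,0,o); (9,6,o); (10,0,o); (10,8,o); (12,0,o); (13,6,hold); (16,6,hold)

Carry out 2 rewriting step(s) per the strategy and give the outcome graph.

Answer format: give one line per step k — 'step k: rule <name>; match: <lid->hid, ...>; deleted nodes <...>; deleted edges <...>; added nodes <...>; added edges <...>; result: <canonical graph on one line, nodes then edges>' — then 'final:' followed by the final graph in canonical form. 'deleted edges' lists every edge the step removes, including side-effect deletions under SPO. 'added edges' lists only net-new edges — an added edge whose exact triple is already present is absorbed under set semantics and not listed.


step 1: rule r3; match: 0->12, 1->6, 2->0, 3->13; deleted nodes 13; deleted edges (13,6,hold); added nodes 17; added edges (17,0,hold); result: nodes: 0:s, 3:s, 6:s, 8:s, 9:q1, 10:q2, 12:q3, 16:dot, 17:dot edges: (3,9,i); (3,10,i); (6,12,i); (9,0,o); (9,6,o); (10,0,o); (10,8,o); (12,0,o); (16,6,hold); (17,0,hold)
step 2: rule r3; match: 0->12, 1->6, 2->0, 3->16; deleted nodes 16; deleted edges (16,6,hold); added nodes 18; added edges (18,0,hold); result: nodes: 0:s, 3:s, 6:s, 8:s, 9:q1, 10:q2, 12:q3, 17:dot, 18:dot edges: (3,9,i); (3,10,i); (6,12,i); (9,0,o); (9,6,o); (10,0,o); (10,8,o); (12,0,o); (17,0,hold); (18,0,hold)
final:
nodes: 0:s, 3:s, 6:s, 8:s, 9:q1, 10:q2, 12:q3, 17:dot, 18:dot
edges: (3,9,i); (3,10,i); (6,12,i); (9,0,o); (9,6,o); (10,0,o); (10,8,o); (12,0,o); (17,0,hold); (18,0,hold)


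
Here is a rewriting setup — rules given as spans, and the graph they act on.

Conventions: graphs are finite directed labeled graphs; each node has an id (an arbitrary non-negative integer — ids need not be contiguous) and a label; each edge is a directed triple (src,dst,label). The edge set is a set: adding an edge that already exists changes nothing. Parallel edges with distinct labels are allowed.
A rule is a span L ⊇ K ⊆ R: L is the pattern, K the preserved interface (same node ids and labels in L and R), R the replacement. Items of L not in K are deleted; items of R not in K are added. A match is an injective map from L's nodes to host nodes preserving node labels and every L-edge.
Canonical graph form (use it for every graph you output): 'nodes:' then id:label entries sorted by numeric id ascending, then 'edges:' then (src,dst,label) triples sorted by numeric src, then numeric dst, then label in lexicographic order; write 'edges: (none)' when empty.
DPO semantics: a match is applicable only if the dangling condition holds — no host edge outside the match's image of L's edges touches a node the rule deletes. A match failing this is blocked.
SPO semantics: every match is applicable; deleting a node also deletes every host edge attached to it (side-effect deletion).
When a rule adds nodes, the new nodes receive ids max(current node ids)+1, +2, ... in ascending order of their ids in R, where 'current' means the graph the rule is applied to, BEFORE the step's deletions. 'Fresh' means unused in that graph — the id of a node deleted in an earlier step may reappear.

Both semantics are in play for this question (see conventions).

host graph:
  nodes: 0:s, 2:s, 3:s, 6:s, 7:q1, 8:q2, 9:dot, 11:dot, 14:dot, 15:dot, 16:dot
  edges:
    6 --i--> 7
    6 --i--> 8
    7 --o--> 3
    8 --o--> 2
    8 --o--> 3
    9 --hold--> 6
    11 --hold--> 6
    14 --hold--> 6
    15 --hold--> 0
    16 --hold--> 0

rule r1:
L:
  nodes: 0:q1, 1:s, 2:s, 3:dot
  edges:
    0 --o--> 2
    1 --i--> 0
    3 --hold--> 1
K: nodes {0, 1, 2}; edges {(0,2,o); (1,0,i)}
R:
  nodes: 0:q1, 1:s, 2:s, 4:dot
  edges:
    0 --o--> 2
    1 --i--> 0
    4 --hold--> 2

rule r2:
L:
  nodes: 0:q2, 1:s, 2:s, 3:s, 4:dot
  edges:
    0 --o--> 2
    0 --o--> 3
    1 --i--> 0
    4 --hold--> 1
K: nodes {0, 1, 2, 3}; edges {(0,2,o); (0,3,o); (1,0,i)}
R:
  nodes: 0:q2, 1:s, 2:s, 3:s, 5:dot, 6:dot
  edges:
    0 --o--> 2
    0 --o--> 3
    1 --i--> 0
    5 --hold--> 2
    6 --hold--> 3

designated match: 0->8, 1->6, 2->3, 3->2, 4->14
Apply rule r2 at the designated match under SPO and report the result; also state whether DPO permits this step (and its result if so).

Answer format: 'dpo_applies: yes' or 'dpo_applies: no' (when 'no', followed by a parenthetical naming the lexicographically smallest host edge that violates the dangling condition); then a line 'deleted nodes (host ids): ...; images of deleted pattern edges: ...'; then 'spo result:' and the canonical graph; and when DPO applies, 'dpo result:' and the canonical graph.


dpo_applies: yes
deleted nodes (host ids): 14; images of deleted pattern edges: (14,6,hold)
spo result:
nodes: 0:s, 2:s, 3:s, 6:s, 7:q1, 8:q2, 9:dot, 11:dot, 15:dot, 16:dot, 17:dot, 18:dot
edges: (6,7,i); (6,8,i); (7,3,o); (8,2,o); (8,3,o); (9,6,hold); (11,6,hold); (15,0,hold); (16,0,hold); (17,3,hold); (18,2,hold)
dpo result:
nodes: 0:s, 2:s, 3:s, 6:s, 7:q1, 8:q2, 9:dot, 11:dot, 15:dot, 16:dot, 17:dot, 18:dot
edges: (6,7,i); (6,8,i); (7,3,o); (8,2,o); (8,3,o); (9,6,hold); (11,6,hold); (15,0,hold); (16,0,hold); (17,3,hold); (18,2,hold)


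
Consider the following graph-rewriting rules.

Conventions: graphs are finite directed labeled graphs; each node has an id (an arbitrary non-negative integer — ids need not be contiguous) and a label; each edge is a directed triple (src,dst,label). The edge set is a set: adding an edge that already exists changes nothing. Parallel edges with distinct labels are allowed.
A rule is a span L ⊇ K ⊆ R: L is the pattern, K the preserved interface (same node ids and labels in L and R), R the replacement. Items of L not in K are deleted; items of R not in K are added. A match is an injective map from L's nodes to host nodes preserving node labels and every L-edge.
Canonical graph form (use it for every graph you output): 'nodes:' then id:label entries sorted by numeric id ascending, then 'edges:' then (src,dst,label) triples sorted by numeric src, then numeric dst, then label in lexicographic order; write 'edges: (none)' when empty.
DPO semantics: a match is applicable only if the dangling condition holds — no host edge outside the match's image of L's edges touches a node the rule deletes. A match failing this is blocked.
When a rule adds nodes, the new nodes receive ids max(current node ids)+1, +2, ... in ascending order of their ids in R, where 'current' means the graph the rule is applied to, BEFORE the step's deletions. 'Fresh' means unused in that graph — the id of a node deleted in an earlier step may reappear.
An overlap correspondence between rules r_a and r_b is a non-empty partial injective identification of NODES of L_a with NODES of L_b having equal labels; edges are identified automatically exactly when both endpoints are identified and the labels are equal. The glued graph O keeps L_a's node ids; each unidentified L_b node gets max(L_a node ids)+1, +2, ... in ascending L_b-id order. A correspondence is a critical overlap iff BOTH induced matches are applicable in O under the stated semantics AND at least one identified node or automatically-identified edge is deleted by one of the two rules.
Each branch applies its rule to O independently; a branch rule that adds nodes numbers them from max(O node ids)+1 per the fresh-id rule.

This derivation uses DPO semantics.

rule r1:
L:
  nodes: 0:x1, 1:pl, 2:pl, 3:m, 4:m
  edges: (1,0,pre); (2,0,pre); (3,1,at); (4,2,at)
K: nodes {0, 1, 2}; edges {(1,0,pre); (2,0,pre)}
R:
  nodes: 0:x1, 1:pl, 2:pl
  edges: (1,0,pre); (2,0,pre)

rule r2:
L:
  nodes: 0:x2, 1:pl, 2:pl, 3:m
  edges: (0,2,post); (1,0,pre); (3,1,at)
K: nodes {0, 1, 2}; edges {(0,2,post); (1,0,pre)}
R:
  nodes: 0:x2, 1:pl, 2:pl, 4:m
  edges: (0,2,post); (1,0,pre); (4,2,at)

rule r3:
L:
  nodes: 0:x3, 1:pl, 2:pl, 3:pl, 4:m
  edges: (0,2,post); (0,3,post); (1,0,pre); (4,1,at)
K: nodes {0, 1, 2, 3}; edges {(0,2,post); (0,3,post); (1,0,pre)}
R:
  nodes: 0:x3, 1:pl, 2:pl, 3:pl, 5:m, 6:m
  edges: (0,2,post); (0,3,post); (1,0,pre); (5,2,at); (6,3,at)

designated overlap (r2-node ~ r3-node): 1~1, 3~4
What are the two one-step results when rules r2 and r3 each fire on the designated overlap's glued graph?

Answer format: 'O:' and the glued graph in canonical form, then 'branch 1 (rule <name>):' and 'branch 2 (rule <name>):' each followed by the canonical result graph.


O:
nodes: 0:x2, 1:pl, 2:pl, 3:m, 4:x3, 5:pl, 6:pl
edges: (0,2,post); (1,0,pre); (1,4,pre); (3,1,at); (4,5,post); (4,6,post)
branch 1 (rule r2):
nodes: 0:x2, 1:pl, 2:pl, 4:x3, 5:pl, 6:pl, 7:m
edges: (0,2,post); (1,0,pre); (1,4,pre); (4,5,post); (4,6,post); (7,2,at)
branch 2 (rule r3):
nodes: 0:x2, 1:pl, 2:pl, 4:x3, 5:pl, 6:pl, 7:m, 8:m
edges: (0,2,post); (1,0,pre); (1,4,pre); (4,5,post); (4,6,post); (7,5,at); (8,6,at)
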